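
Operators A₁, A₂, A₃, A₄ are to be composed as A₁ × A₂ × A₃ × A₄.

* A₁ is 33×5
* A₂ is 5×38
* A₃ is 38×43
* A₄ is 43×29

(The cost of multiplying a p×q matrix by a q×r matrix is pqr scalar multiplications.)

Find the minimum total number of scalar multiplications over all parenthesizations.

19190

Adjacent pairs: A₁A₂ = 33·5·38 = 6270; A₂A₃ = 5·38·43 = 8170; A₃A₄ = 38·43·29 = 47386.
Length 3: A₁..A₃: k=1: 0+8170+33·5·43=15265; k=2: 6270+0+33·38·43=60192 → min 15265 | A₂..A₄: k=2: 0+47386+5·38·29=52896; k=3: 8170+0+5·43·29=14405 → min 14405.
Length 4: A₁..A₄: k=1: 0+14405+33·5·29=19190; k=2: 6270+47386+33·38·29=90022; k=3: 15265+0+33·43·29=56416 → min 19190.
Optimal order: (A₁ × ((A₂ × A₃) × A₄)) with cost 19190.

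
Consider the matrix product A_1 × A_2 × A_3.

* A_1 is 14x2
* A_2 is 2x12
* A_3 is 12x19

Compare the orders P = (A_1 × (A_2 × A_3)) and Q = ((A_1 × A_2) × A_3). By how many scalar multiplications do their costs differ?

2540

Order P = (A_1 × (A_2 × A_3)): (A_2 × A_3): 2×12 by 12×19 → 2×19, cost 2·12·19 = 456; (A_1 × (A_2 × A_3)): 14×2 by 2×19 → 14×19, cost 14·2·19 = 532; cumulative 988. Total 988.
Order Q = ((A_1 × A_2) × A_3): (A_1 × A_2): 14×2 by 2×12 → 14×12, cost 14·2·12 = 336; ((A_1 × A_2) × A_3): 14×12 by 12×19 → 14×19, cost 14·12·19 = 3192; cumulative 3528. Total 3528.
Difference: |988 − 3528| = 2540.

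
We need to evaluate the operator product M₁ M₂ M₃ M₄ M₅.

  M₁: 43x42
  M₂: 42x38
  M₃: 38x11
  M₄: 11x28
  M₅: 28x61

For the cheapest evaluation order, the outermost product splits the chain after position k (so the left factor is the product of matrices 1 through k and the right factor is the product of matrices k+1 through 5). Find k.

Adjacent pairs: M₁M₂ = 43·42·38 = 68628; M₂M₃ = 42·38·11 = 17556; M₃M₄ = 38·11·28 = 11704; M₄M₅ = 11·28·61 = 18788.
Length 3: M₁..M₃: k=1: 0+17556+43·42·11=37422; k=2: 68628+0+43·38·11=86602 → min 37422 | M₂..M₄: k=2: 0+11704+42·38·28=56392; k=3: 17556+0+42·11·28=30492 → min 30492 | M₃..M₅: k=3: 0+18788+38·11·61=44286; k=4: 11704+0+38·28·61=76608 → min 44286.
Length 4: M₁..M₄: k=1: 0+30492+43·42·28=81060; k=2: 68628+11704+43·38·28=126084; k=3: 37422+0+43·11·28=50666 → min 50666 | M₂..M₅: k=2: 0+44286+42·38·61=141642; k=3: 17556+18788+42·11·61=64526; k=4: 30492+0+42·28·61=102228 → min 64526.
Top-level splits: k=1: (M₁..M₁)·(M₂..M₅) → 0+64526+43·42·61 = 174692; k=2: (M₁..M₂)·(M₃..M₅) → 68628+44286+43·38·61 = 212588; k=3: (M₁..M₃)·(M₄..M₅) → 37422+18788+43·11·61 = 85063; k=4: (M₁..M₄)·(M₅..M₅) → 50666+0+43·28·61 = 124110.
Best split is after M₃, i.e. k = 3.

3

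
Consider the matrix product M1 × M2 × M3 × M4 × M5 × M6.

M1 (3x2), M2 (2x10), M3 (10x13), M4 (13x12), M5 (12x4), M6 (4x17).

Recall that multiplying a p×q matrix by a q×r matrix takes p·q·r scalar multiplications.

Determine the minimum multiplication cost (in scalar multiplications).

896

Adjacent pairs: M1M2 = 3·2·10 = 60; M2M3 = 2·10·13 = 260; M3M4 = 10·13·12 = 1560; M4M5 = 13·12·4 = 624; M5M6 = 12·4·17 = 816.
Length 3: M1..M3: k=1: 0+260+3·2·13=338; k=2: 60+0+3·10·13=450 → min 338 | M2..M4: k=2: 0+1560+2·10·12=1800; k=3: 260+0+2·13·12=572 → min 572 | M3..M5: k=3: 0+624+10·13·4=1144; k=4: 1560+0+10·12·4=2040 → min 1144 | M4..M6: k=4: 0+816+13·12·17=3468; k=5: 624+0+13·4·17=1508 → min 1508.
Length 4: M1..M4: k=1: 0+572+3·2·12=644; k=2: 60+1560+3·10·12=1980; k=3: 338+0+3·13·12=806 → min 644 | M2..M5: k=2: 0+1144+2·10·4=1224; k=3: 260+624+2·13·4=988; k=4: 572+0+2·12·4=668 → min 668 | M3..M6: k=3: 0+1508+10·13·17=3718; k=4: 1560+816+10·12·17=4416; k=5: 1144+0+10·4·17=1824 → min 1824.
Length 5: M1..M5: k=1: 0+668+3·2·4=692; k=2: 60+1144+3·10·4=1324; k=3: 338+624+3·13·4=1118; k=4: 644+0+3·12·4=788 → min 692 | M2..M6: k=2: 0+1824+2·10·17=2164; k=3: 260+1508+2·13·17=2210; k=4: 572+816+2·12·17=1796; k=5: 668+0+2·4·17=804 → min 804.
Length 6: M1..M6: k=1: 0+804+3·2·17=906; k=2: 60+1824+3·10·17=2394; k=3: 338+1508+3·13·17=2509; k=4: 644+816+3·12·17=2072; k=5: 692+0+3·4·17=896 → min 896.
Optimal order: ((M1 × (((M2 × M3) × M4) × M5)) × M6) with cost 896.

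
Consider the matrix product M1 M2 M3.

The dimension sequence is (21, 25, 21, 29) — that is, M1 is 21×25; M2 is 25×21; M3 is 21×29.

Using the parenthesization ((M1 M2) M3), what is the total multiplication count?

(M1 M2): 21×25 by 25×21 → 21×21, cost 21·25·21 = 11025
((M1 M2) M3): 21×21 by 21×29 → 21×29, cost 21·21·29 = 12789; cumulative 23814
Total: 23814 scalar multiplications.

23814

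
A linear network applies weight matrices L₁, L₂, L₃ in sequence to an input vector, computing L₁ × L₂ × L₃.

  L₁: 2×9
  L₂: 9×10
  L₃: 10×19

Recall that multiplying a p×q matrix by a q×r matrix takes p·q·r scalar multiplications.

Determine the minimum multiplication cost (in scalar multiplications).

560

Order (L₁ × (L₂ × L₃)): (L₂ × L₃): 9×10 by 10×19 → 9×19, cost 9·10·19 = 1710; (L₁ × (L₂ × L₃)): 2×9 by 9×19 → 2×19, cost 2·9·19 = 342; cumulative 2052. Total 2052.
Order ((L₁ × L₂) × L₃): (L₁ × L₂): 2×9 by 9×10 → 2×10, cost 2·9·10 = 180; ((L₁ × L₂) × L₃): 2×10 by 10×19 → 2×19, cost 2·10·19 = 380; cumulative 560. Total 560.
Minimum: 560.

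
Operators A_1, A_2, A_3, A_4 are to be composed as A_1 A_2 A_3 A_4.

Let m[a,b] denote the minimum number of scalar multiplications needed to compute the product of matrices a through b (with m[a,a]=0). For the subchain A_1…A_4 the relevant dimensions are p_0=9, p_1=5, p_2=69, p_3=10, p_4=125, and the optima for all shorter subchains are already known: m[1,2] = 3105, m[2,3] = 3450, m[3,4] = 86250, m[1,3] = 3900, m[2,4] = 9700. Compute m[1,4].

m[1,4] = min over k∈[1,3] of m[1,k]+m[k+1,4]+p_{0}·p_k·p_{4}.
k=1: 0 + 9700 + 9·5·125 = 15325; k=2: 3105 + 86250 + 9·69·125 = 166980; k=3: 3900 + 0 + 9·10·125 = 15150.
Minimum: 15150 at k=3.

15150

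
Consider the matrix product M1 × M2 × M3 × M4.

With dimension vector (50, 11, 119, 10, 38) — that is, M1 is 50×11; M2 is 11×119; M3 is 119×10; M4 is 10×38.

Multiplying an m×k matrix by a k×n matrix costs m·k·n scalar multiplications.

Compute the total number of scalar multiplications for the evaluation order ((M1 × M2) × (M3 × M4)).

(M1 × M2): 50×11 by 11×119 → 50×119, cost 50·11·119 = 65450
(M3 × M4): 119×10 by 10×38 → 119×38, cost 119·10·38 = 45220
((M1 × M2) × (M3 × M4)): 50×119 by 119×38 → 50×38, cost 50·119·38 = 226100; cumulative 336770
Total: 336770 scalar multiplications.

336770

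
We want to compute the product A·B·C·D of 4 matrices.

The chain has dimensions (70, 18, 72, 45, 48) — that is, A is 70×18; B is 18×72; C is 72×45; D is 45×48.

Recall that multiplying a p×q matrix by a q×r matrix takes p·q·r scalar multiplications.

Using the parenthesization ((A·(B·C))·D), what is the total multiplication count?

(B·C): 18×72 by 72×45 → 18×45, cost 18·72·45 = 58320
(A·(B·C)): 70×18 by 18×45 → 70×45, cost 70·18·45 = 56700; cumulative 115020
((A·(B·C))·D): 70×45 by 45×48 → 70×48, cost 70·45·48 = 151200; cumulative 266220
Total: 266220 scalar multiplications.

266220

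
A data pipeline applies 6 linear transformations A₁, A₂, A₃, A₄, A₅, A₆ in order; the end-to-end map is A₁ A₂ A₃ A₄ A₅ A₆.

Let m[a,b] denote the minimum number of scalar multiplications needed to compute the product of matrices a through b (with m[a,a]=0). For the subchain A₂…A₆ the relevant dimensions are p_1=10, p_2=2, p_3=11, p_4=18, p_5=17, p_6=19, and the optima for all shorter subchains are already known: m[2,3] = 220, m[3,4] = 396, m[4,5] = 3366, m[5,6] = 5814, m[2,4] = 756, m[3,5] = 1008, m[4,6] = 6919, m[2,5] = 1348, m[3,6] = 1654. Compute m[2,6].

m[2,6] = min over k∈[2,5] of m[2,k]+m[k+1,6]+p_{1}·p_k·p_{6}.
k=2: 0 + 1654 + 10·2·19 = 2034; k=3: 220 + 6919 + 10·11·19 = 9229; k=4: 756 + 5814 + 10·18·19 = 9990; k=5: 1348 + 0 + 10·17·19 = 4578.
Minimum: 2034 at k=2.

2034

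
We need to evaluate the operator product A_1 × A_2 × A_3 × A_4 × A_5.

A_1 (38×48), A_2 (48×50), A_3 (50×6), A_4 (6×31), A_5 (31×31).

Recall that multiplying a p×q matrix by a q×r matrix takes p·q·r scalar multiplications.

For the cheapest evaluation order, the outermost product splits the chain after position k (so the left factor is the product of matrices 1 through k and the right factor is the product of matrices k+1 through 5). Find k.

Adjacent pairs: A_1A_2 = 38·48·50 = 91200; A_2A_3 = 48·50·6 = 14400; A_3A_4 = 50·6·31 = 9300; A_4A_5 = 6·31·31 = 5766.
Length 3: A_1..A_3: k=1: 0+14400+38·48·6=25344; k=2: 91200+0+38·50·6=102600 → min 25344 | A_2..A_4: k=2: 0+9300+48·50·31=83700; k=3: 14400+0+48·6·31=23328 → min 23328 | A_3..A_5: k=3: 0+5766+50·6·31=15066; k=4: 9300+0+50·31·31=57350 → min 15066.
Length 4: A_1..A_4: k=1: 0+23328+38·48·31=79872; k=2: 91200+9300+38·50·31=159400; k=3: 25344+0+38·6·31=32412 → min 32412 | A_2..A_5: k=2: 0+15066+48·50·31=89466; k=3: 14400+5766+48·6·31=29094; k=4: 23328+0+48·31·31=69456 → min 29094.
Top-level splits: k=1: (A_1..A_1)·(A_2..A_5) → 0+29094+38·48·31 = 85638; k=2: (A_1..A_2)·(A_3..A_5) → 91200+15066+38·50·31 = 165166; k=3: (A_1..A_3)·(A_4..A_5) → 25344+5766+38·6·31 = 38178; k=4: (A_1..A_4)·(A_5..A_5) → 32412+0+38·31·31 = 68930.
Best split is after A_3, i.e. k = 3.

3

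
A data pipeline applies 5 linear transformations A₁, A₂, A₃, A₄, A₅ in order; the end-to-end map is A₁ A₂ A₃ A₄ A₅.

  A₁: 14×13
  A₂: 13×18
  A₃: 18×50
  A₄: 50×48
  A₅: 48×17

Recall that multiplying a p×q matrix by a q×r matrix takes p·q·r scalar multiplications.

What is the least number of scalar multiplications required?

56602

Adjacent pairs: A₁A₂ = 14·13·18 = 3276; A₂A₃ = 13·18·50 = 11700; A₃A₄ = 18·50·48 = 43200; A₄A₅ = 50·48·17 = 40800.
Length 3: A₁..A₃: k=1: 0+11700+14·13·50=20800; k=2: 3276+0+14·18·50=15876 → min 15876 | A₂..A₄: k=2: 0+43200+13·18·48=54432; k=3: 11700+0+13·50·48=42900 → min 42900 | A₃..A₅: k=3: 0+40800+18·50·17=56100; k=4: 43200+0+18·48·17=57888 → min 56100.
Length 4: A₁..A₄: k=1: 0+42900+14·13·48=51636; k=2: 3276+43200+14·18·48=58572; k=3: 15876+0+14·50·48=49476 → min 49476 | A₂..A₅: k=2: 0+56100+13·18·17=60078; k=3: 11700+40800+13·50·17=63550; k=4: 42900+0+13·48·17=53508 → min 53508.
Length 5: A₁..A₅: k=1: 0+53508+14·13·17=56602; k=2: 3276+56100+14·18·17=63660; k=3: 15876+40800+14·50·17=68576; k=4: 49476+0+14·48·17=60900 → min 56602.
Optimal order: (A₁ (((A₂ A₃) A₄) A₅)) with cost 56602.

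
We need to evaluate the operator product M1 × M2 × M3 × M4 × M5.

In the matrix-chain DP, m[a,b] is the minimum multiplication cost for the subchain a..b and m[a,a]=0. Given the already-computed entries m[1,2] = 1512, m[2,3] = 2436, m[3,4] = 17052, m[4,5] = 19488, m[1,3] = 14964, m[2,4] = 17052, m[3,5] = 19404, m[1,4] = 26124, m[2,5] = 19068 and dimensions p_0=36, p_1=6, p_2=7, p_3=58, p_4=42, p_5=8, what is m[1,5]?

20796

m[1,5] = min over k∈[1,4] of m[1,k]+m[k+1,5]+p_{0}·p_k·p_{5}.
k=1: 0 + 19068 + 36·6·8 = 20796; k=2: 1512 + 19404 + 36·7·8 = 22932; k=3: 14964 + 19488 + 36·58·8 = 51156; k=4: 26124 + 0 + 36·42·8 = 38220.
Minimum: 20796 at k=1.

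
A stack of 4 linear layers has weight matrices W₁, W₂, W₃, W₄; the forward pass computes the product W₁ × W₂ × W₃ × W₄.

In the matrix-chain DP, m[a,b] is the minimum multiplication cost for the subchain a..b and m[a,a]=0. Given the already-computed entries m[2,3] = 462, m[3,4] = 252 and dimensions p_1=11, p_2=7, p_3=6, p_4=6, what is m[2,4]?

714

m[2,4] = min over k∈[2,3] of m[2,k]+m[k+1,4]+p_{1}·p_k·p_{4}.
k=2: 0 + 252 + 11·7·6 = 714; k=3: 462 + 0 + 11·6·6 = 858.
Minimum: 714 at k=2.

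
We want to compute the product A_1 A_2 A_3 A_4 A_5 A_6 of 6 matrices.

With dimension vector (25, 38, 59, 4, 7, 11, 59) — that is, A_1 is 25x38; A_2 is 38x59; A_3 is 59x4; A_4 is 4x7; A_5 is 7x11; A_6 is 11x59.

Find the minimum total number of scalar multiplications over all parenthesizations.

21572

Adjacent pairs: A_1A_2 = 25·38·59 = 56050; A_2A_3 = 38·59·4 = 8968; A_3A_4 = 59·4·7 = 1652; A_4A_5 = 4·7·11 = 308; A_5A_6 = 7·11·59 = 4543.
Length 3: A_1..A_3: k=1: 0+8968+25·38·4=12768; k=2: 56050+0+25·59·4=61950 → min 12768 | A_2..A_4: k=2: 0+1652+38·59·7=17346; k=3: 8968+0+38·4·7=10032 → min 10032 | A_3..A_5: k=3: 0+308+59·4·11=2904; k=4: 1652+0+59·7·11=6195 → min 2904 | A_4..A_6: k=4: 0+4543+4·7·59=6195; k=5: 308+0+4·11·59=2904 → min 2904.
Length 4: A_1..A_4: k=1: 0+10032+25·38·7=16682; k=2: 56050+1652+25·59·7=68027; k=3: 12768+0+25·4·7=13468 → min 13468 | A_2..A_5: k=2: 0+2904+38·59·11=27566; k=3: 8968+308+38·4·11=10948; k=4: 10032+0+38·7·11=12958 → min 10948 | A_3..A_6: k=3: 0+2904+59·4·59=16828; k=4: 1652+4543+59·7·59=30562; k=5: 2904+0+59·11·59=41195 → min 16828.
Length 5: A_1..A_5: k=1: 0+10948+25·38·11=21398; k=2: 56050+2904+25·59·11=75179; k=3: 12768+308+25·4·11=14176; k=4: 13468+0+25·7·11=15393 → min 14176 | A_2..A_6: k=2: 0+16828+38·59·59=149106; k=3: 8968+2904+38·4·59=20840; k=4: 10032+4543+38·7·59=30269; k=5: 10948+0+38·11·59=35610 → min 20840.
Length 6: A_1..A_6: k=1: 0+20840+25·38·59=76890; k=2: 56050+16828+25·59·59=159903; k=3: 12768+2904+25·4·59=21572; k=4: 13468+4543+25·7·59=28336; k=5: 14176+0+25·11·59=30401 → min 21572.
Optimal order: ((A_1 (A_2 A_3)) ((A_4 A_5) A_6)) with cost 21572.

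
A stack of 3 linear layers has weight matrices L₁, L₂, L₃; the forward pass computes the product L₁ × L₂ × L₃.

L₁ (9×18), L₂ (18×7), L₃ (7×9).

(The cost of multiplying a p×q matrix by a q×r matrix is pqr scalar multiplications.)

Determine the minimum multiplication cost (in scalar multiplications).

Order (L₁ × (L₂ × L₃)): (L₂ × L₃): 18×7 by 7×9 → 18×9, cost 18·7·9 = 1134; (L₁ × (L₂ × L₃)): 9×18 by 18×9 → 9×9, cost 9·18·9 = 1458; cumulative 2592. Total 2592.
Order ((L₁ × L₂) × L₃): (L₁ × L₂): 9×18 by 18×7 → 9×7, cost 9·18·7 = 1134; ((L₁ × L₂) × L₃): 9×7 by 7×9 → 9×9, cost 9·7·9 = 567; cumulative 1701. Total 1701.
Minimum: 1701.

1701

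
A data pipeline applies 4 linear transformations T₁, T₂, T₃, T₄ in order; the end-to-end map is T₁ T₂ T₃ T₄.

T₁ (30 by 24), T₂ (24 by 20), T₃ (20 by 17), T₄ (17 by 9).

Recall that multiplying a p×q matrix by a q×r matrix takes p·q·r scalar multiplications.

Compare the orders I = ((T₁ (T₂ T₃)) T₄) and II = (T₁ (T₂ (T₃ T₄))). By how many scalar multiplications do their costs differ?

11130

Order I = ((T₁ (T₂ T₃)) T₄): (T₂ T₃): 24×20 by 20×17 → 24×17, cost 24·20·17 = 8160; (T₁ (T₂ T₃)): 30×24 by 24×17 → 30×17, cost 30·24·17 = 12240; cumulative 20400; ((T₁ (T₂ T₃)) T₄): 30×17 by 17×9 → 30×9, cost 30·17·9 = 4590; cumulative 24990. Total 24990.
Order II = (T₁ (T₂ (T₃ T₄))): (T₃ T₄): 20×17 by 17×9 → 20×9, cost 20·17·9 = 3060; (T₂ (T₃ T₄)): 24×20 by 20×9 → 24×9, cost 24·20·9 = 4320; cumulative 7380; (T₁ (T₂ (T₃ T₄))): 30×24 by 24×9 → 30×9, cost 30·24·9 = 6480; cumulative 13860. Total 13860.
Difference: |24990 − 13860| = 11130.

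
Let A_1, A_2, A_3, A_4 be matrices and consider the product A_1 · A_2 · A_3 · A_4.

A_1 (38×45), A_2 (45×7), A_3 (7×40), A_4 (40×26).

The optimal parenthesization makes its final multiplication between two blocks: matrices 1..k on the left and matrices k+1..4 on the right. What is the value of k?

2

Adjacent pairs: A_1A_2 = 38·45·7 = 11970; A_2A_3 = 45·7·40 = 12600; A_3A_4 = 7·40·26 = 7280.
Length 3: A_1..A_3: k=1: 0+12600+38·45·40=81000; k=2: 11970+0+38·7·40=22610 → min 22610 | A_2..A_4: k=2: 0+7280+45·7·26=15470; k=3: 12600+0+45·40·26=59400 → min 15470.
Top-level splits: k=1: (A_1..A_1)·(A_2..A_4) → 0+15470+38·45·26 = 59930; k=2: (A_1..A_2)·(A_3..A_4) → 11970+7280+38·7·26 = 26166; k=3: (A_1..A_3)·(A_4..A_4) → 22610+0+38·40·26 = 62130.
Best split is after A_2, i.e. k = 2.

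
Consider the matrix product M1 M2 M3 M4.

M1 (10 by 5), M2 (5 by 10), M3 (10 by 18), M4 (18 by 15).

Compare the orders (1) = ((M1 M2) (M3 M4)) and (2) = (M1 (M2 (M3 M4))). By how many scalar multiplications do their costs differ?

Order (1) = ((M1 M2) (M3 M4)): (M1 M2): 10×5 by 5×10 → 10×10, cost 10·5·10 = 500; (M3 M4): 10×18 by 18×15 → 10×15, cost 10·18·15 = 2700; ((M1 M2) (M3 M4)): 10×10 by 10×15 → 10×15, cost 10·10·15 = 1500; cumulative 4700. Total 4700.
Order (2) = (M1 (M2 (M3 M4))): (M3 M4): 10×18 by 18×15 → 10×15, cost 10·18·15 = 2700; (M2 (M3 M4)): 5×10 by 10×15 → 5×15, cost 5·10·15 = 750; cumulative 3450; (M1 (M2 (M3 M4))): 10×5 by 5×15 → 10×15, cost 10·5·15 = 750; cumulative 4200. Total 4200.
Difference: |4700 − 4200| = 500.

500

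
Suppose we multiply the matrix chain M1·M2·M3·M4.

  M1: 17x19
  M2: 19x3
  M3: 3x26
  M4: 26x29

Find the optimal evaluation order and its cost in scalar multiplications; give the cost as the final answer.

4710

Adjacent pairs: M1M2 = 17·19·3 = 969; M2M3 = 19·3·26 = 1482; M3M4 = 3·26·29 = 2262.
Length 3: M1..M3: k=1: 0+1482+17·19·26=9880; k=2: 969+0+17·3·26=2295 → min 2295 | M2..M4: k=2: 0+2262+19·3·29=3915; k=3: 1482+0+19·26·29=15808 → min 3915.
Length 4: M1..M4: k=1: 0+3915+17·19·29=13282; k=2: 969+2262+17·3·29=4710; k=3: 2295+0+17·26·29=15113 → min 4710.
Optimal parenthesization: ((M1·M2)·(M3·M4)) with cost 4710.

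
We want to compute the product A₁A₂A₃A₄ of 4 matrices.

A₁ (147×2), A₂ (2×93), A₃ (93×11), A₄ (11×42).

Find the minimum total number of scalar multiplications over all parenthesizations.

15318

Adjacent pairs: A₁A₂ = 147·2·93 = 27342; A₂A₃ = 2·93·11 = 2046; A₃A₄ = 93·11·42 = 42966.
Length 3: A₁..A₃: k=1: 0+2046+147·2·11=5280; k=2: 27342+0+147·93·11=177723 → min 5280 | A₂..A₄: k=2: 0+42966+2·93·42=50778; k=3: 2046+0+2·11·42=2970 → min 2970.
Length 4: A₁..A₄: k=1: 0+2970+147·2·42=15318; k=2: 27342+42966+147·93·42=644490; k=3: 5280+0+147·11·42=73194 → min 15318.
Optimal order: (A₁((A₂A₃)A₄)) with cost 15318.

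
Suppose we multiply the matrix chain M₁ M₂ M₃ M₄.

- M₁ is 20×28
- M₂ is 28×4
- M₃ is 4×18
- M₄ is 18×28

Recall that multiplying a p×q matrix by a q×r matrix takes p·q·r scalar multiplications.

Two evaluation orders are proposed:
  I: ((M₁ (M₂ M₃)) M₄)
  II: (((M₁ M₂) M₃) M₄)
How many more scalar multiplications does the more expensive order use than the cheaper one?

Order I = ((M₁ (M₂ M₃)) M₄): (M₂ M₃): 28×4 by 4×18 → 28×18, cost 28·4·18 = 2016; (M₁ (M₂ M₃)): 20×28 by 28×18 → 20×18, cost 20·28·18 = 10080; cumulative 12096; ((M₁ (M₂ M₃)) M₄): 20×18 by 18×28 → 20×28, cost 20·18·28 = 10080; cumulative 22176. Total 22176.
Order II = (((M₁ M₂) M₃) M₄): (M₁ M₂): 20×28 by 28×4 → 20×4, cost 20·28·4 = 2240; ((M₁ M₂) M₃): 20×4 by 4×18 → 20×18, cost 20·4·18 = 1440; cumulative 3680; (((M₁ M₂) M₃) M₄): 20×18 by 18×28 → 20×28, cost 20·18·28 = 10080; cumulative 13760. Total 13760.
Difference: |22176 − 13760| = 8416.

8416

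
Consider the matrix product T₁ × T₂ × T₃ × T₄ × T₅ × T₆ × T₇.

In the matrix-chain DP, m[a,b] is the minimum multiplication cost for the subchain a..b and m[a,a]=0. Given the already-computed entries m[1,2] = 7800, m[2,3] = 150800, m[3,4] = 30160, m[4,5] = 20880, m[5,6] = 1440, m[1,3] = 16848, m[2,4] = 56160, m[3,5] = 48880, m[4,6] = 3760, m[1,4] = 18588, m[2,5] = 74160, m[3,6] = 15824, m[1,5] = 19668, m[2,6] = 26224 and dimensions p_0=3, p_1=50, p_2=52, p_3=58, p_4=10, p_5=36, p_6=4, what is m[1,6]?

20100

m[1,6] = min over k∈[1,5] of m[1,k]+m[k+1,6]+p_{0}·p_k·p_{6}.
k=1: 0 + 26224 + 3·50·4 = 26824; k=2: 7800 + 15824 + 3·52·4 = 24248; k=3: 16848 + 3760 + 3·58·4 = 21304; k=4: 18588 + 1440 + 3·10·4 = 20148; k=5: 19668 + 0 + 3·36·4 = 20100.
Minimum: 20100 at k=5.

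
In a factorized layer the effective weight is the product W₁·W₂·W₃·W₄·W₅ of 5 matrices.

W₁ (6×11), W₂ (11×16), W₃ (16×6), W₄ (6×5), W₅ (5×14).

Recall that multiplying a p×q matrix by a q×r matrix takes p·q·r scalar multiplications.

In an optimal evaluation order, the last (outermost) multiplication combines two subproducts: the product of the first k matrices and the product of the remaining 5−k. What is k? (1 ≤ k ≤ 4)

Adjacent pairs: W₁W₂ = 6·11·16 = 1056; W₂W₃ = 11·16·6 = 1056; W₃W₄ = 16·6·5 = 480; W₄W₅ = 6·5·14 = 420.
Length 3: W₁..W₃: k=1: 0+1056+6·11·6=1452; k=2: 1056+0+6·16·6=1632 → min 1452 | W₂..W₄: k=2: 0+480+11·16·5=1360; k=3: 1056+0+11·6·5=1386 → min 1360 | W₃..W₅: k=3: 0+420+16·6·14=1764; k=4: 480+0+16·5·14=1600 → min 1600.
Length 4: W₁..W₄: k=1: 0+1360+6·11·5=1690; k=2: 1056+480+6·16·5=2016; k=3: 1452+0+6·6·5=1632 → min 1632 | W₂..W₅: k=2: 0+1600+11·16·14=4064; k=3: 1056+420+11·6·14=2400; k=4: 1360+0+11·5·14=2130 → min 2130.
Top-level splits: k=1: (W₁..W₁)·(W₂..W₅) → 0+2130+6·11·14 = 3054; k=2: (W₁..W₂)·(W₃..W₅) → 1056+1600+6·16·14 = 4000; k=3: (W₁..W₃)·(W₄..W₅) → 1452+420+6·6·14 = 2376; k=4: (W₁..W₄)·(W₅..W₅) → 1632+0+6·5·14 = 2052.
Best split is after W₄, i.e. k = 4.

4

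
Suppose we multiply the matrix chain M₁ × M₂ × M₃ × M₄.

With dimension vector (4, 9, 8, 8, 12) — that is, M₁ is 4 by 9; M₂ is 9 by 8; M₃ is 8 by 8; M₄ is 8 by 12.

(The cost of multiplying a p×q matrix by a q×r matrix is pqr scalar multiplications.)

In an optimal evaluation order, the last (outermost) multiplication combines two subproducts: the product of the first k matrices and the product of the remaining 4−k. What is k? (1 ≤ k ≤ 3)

3

Adjacent pairs: M₁M₂ = 4·9·8 = 288; M₂M₃ = 9·8·8 = 576; M₃M₄ = 8·8·12 = 768.
Length 3: M₁..M₃: k=1: 0+576+4·9·8=864; k=2: 288+0+4·8·8=544 → min 544 | M₂..M₄: k=2: 0+768+9·8·12=1632; k=3: 576+0+9·8·12=1440 → min 1440.
Top-level splits: k=1: (M₁..M₁)·(M₂..M₄) → 0+1440+4·9·12 = 1872; k=2: (M₁..M₂)·(M₃..M₄) → 288+768+4·8·12 = 1440; k=3: (M₁..M₃)·(M₄..M₄) → 544+0+4·8·12 = 928.
Best split is after M₃, i.e. k = 3.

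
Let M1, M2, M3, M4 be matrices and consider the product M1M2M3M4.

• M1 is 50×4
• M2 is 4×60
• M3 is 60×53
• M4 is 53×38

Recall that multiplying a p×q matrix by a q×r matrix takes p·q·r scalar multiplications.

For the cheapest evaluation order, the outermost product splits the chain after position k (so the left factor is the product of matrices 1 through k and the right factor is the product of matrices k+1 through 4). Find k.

1

Adjacent pairs: M1M2 = 50·4·60 = 12000; M2M3 = 4·60·53 = 12720; M3M4 = 60·53·38 = 120840.
Length 3: M1..M3: k=1: 0+12720+50·4·53=23320; k=2: 12000+0+50·60·53=171000 → min 23320 | M2..M4: k=2: 0+120840+4·60·38=129960; k=3: 12720+0+4·53·38=20776 → min 20776.
Top-level splits: k=1: (M1..M1)·(M2..M4) → 0+20776+50·4·38 = 28376; k=2: (M1..M2)·(M3..M4) → 12000+120840+50·60·38 = 246840; k=3: (M1..M3)·(M4..M4) → 23320+0+50·53·38 = 124020.
Best split is after M1, i.e. k = 1.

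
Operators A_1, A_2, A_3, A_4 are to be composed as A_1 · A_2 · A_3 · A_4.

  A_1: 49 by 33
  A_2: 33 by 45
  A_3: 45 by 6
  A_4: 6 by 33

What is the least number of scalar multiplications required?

Adjacent pairs: A_1A_2 = 49·33·45 = 72765; A_2A_3 = 33·45·6 = 8910; A_3A_4 = 45·6·33 = 8910.
Length 3: A_1..A_3: k=1: 0+8910+49·33·6=18612; k=2: 72765+0+49·45·6=85995 → min 18612 | A_2..A_4: k=2: 0+8910+33·45·33=57915; k=3: 8910+0+33·6·33=15444 → min 15444.
Length 4: A_1..A_4: k=1: 0+15444+49·33·33=68805; k=2: 72765+8910+49·45·33=154440; k=3: 18612+0+49·6·33=28314 → min 28314.
Optimal order: ((A_1 · (A_2 · A_3)) · A_4) with cost 28314.

28314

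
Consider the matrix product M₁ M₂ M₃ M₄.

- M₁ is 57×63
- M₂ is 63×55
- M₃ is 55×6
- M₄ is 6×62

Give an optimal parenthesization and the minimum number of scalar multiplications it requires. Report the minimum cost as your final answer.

63540

Adjacent pairs: M₁M₂ = 57·63·55 = 197505; M₂M₃ = 63·55·6 = 20790; M₃M₄ = 55·6·62 = 20460.
Length 3: M₁..M₃: k=1: 0+20790+57·63·6=42336; k=2: 197505+0+57·55·6=216315 → min 42336 | M₂..M₄: k=2: 0+20460+63·55·62=235290; k=3: 20790+0+63·6·62=44226 → min 44226.
Length 4: M₁..M₄: k=1: 0+44226+57·63·62=266868; k=2: 197505+20460+57·55·62=412335; k=3: 42336+0+57·6·62=63540 → min 63540.
Optimal parenthesization: ((M₁ (M₂ M₃)) M₄) with cost 63540.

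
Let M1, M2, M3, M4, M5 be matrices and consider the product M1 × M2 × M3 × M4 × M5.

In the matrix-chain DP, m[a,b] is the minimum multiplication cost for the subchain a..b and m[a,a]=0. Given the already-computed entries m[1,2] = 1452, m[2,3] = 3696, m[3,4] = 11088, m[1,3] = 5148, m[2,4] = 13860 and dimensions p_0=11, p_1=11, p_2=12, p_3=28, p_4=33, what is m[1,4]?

15312

m[1,4] = min over k∈[1,3] of m[1,k]+m[k+1,4]+p_{0}·p_k·p_{4}.
k=1: 0 + 13860 + 11·11·33 = 17853; k=2: 1452 + 11088 + 11·12·33 = 16896; k=3: 5148 + 0 + 11·28·33 = 15312.
Minimum: 15312 at k=3.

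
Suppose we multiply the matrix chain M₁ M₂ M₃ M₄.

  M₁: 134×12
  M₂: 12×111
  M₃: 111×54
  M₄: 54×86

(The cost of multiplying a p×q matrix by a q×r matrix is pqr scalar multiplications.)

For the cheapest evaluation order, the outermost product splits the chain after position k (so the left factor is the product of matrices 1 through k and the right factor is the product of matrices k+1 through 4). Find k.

Adjacent pairs: M₁M₂ = 134·12·111 = 178488; M₂M₃ = 12·111·54 = 71928; M₃M₄ = 111·54·86 = 515484.
Length 3: M₁..M₃: k=1: 0+71928+134·12·54=158760; k=2: 178488+0+134·111·54=981684 → min 158760 | M₂..M₄: k=2: 0+515484+12·111·86=630036; k=3: 71928+0+12·54·86=127656 → min 127656.
Top-level splits: k=1: (M₁..M₁)·(M₂..M₄) → 0+127656+134·12·86 = 265944; k=2: (M₁..M₂)·(M₃..M₄) → 178488+515484+134·111·86 = 1973136; k=3: (M₁..M₃)·(M₄..M₄) → 158760+0+134·54·86 = 781056.
Best split is after M₁, i.e. k = 1.

1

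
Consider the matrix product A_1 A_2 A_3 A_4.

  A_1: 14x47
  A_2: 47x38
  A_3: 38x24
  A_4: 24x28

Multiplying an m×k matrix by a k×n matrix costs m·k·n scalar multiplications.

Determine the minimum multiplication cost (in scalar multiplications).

Adjacent pairs: A_1A_2 = 14·47·38 = 25004; A_2A_3 = 47·38·24 = 42864; A_3A_4 = 38·24·28 = 25536.
Length 3: A_1..A_3: k=1: 0+42864+14·47·24=58656; k=2: 25004+0+14·38·24=37772 → min 37772 | A_2..A_4: k=2: 0+25536+47·38·28=75544; k=3: 42864+0+47·24·28=74448 → min 74448.
Length 4: A_1..A_4: k=1: 0+74448+14·47·28=92872; k=2: 25004+25536+14·38·28=65436; k=3: 37772+0+14·24·28=47180 → min 47180.
Optimal order: (((A_1 A_2) A_3) A_4) with cost 47180.

47180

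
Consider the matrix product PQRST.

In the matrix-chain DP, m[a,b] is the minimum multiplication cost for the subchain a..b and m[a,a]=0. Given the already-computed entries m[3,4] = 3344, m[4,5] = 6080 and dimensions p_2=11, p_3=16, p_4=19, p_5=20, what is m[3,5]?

m[3,5] = min over k∈[3,4] of m[3,k]+m[k+1,5]+p_{2}·p_k·p_{5}.
k=3: 0 + 6080 + 11·16·20 = 9600; k=4: 3344 + 0 + 11·19·20 = 7524.
Minimum: 7524 at k=4.

7524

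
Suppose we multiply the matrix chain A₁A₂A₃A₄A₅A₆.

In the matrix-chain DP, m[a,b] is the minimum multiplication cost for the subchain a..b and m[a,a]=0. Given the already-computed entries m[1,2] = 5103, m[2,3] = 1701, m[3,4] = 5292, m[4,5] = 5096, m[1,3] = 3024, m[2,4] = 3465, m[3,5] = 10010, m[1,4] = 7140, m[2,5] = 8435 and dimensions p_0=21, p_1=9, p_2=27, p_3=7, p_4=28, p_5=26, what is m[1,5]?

m[1,5] = min over k∈[1,4] of m[1,k]+m[k+1,5]+p_{0}·p_k·p_{5}.
k=1: 0 + 8435 + 21·9·26 = 13349; k=2: 5103 + 10010 + 21·27·26 = 29855; k=3: 3024 + 5096 + 21·7·26 = 11942; k=4: 7140 + 0 + 21·28·26 = 22428.
Minimum: 11942 at k=3.

11942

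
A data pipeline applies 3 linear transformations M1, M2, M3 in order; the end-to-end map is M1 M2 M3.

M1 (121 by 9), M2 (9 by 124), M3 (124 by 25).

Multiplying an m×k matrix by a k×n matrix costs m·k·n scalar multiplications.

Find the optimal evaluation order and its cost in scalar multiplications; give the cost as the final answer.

55125

(M1 (M2 M3)): cost 55125.
((M1 M2) M3): cost 510136.
Optimal: (M1 (M2 M3)) with cost 55125.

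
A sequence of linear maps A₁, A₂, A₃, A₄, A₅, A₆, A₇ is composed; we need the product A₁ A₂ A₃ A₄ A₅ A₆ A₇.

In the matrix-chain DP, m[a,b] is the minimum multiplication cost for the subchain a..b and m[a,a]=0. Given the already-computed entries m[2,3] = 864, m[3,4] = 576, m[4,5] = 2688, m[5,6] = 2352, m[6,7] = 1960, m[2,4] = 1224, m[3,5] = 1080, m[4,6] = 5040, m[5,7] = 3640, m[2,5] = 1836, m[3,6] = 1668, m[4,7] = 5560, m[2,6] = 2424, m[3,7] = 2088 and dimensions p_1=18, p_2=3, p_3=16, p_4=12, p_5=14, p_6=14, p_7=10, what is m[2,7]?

m[2,7] = min over k∈[2,6] of m[2,k]+m[k+1,7]+p_{1}·p_k·p_{7}.
k=2: 0 + 2088 + 18·3·10 = 2628; k=3: 864 + 5560 + 18·16·10 = 9304; k=4: 1224 + 3640 + 18·12·10 = 7024; k=5: 1836 + 1960 + 18·14·10 = 6316; k=6: 2424 + 0 + 18·14·10 = 4944.
Minimum: 2628 at k=2.

2628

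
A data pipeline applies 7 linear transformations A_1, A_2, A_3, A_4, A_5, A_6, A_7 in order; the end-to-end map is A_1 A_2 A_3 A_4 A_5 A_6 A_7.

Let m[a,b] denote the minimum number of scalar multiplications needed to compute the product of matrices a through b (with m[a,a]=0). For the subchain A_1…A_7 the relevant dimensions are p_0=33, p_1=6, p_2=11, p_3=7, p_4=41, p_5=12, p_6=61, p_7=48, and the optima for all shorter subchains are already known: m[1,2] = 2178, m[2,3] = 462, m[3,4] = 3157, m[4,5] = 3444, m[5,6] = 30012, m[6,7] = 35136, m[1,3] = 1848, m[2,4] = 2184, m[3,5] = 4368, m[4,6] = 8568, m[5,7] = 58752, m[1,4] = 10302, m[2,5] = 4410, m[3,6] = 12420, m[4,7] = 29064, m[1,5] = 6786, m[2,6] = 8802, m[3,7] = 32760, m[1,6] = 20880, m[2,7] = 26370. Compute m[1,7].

m[1,7] = min over k∈[1,6] of m[1,k]+m[k+1,7]+p_{0}·p_k·p_{7}.
k=1: 0 + 26370 + 33·6·48 = 35874; k=2: 2178 + 32760 + 33·11·48 = 52362; k=3: 1848 + 29064 + 33·7·48 = 42000; k=4: 10302 + 58752 + 33·41·48 = 133998; k=5: 6786 + 35136 + 33·12·48 = 60930; k=6: 20880 + 0 + 33·61·48 = 117504.
Minimum: 35874 at k=1.

35874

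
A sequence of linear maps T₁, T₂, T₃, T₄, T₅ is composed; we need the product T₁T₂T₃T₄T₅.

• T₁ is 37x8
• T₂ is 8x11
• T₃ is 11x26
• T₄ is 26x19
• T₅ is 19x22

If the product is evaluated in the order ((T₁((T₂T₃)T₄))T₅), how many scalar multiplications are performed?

27330

(T₂T₃): 8×11 by 11×26 → 8×26, cost 8·11·26 = 2288
((T₂T₃)T₄): 8×26 by 26×19 → 8×19, cost 8·26·19 = 3952; cumulative 6240
(T₁((T₂T₃)T₄)): 37×8 by 8×19 → 37×19, cost 37·8·19 = 5624; cumulative 11864
((T₁((T₂T₃)T₄))T₅): 37×19 by 19×22 → 37×22, cost 37·19·22 = 15466; cumulative 27330
Total: 27330 scalar multiplications.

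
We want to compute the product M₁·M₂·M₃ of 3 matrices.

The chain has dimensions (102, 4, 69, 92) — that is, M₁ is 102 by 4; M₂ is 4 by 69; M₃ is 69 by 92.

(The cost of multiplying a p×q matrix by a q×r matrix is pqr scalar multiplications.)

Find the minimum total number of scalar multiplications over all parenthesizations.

62928

Order (M₁·(M₂·M₃)): (M₂·M₃): 4×69 by 69×92 → 4×92, cost 4·69·92 = 25392; (M₁·(M₂·M₃)): 102×4 by 4×92 → 102×92, cost 102·4·92 = 37536; cumulative 62928. Total 62928.
Order ((M₁·M₂)·M₃): (M₁·M₂): 102×4 by 4×69 → 102×69, cost 102·4·69 = 28152; ((M₁·M₂)·M₃): 102×69 by 69×92 → 102×92, cost 102·69·92 = 647496; cumulative 675648. Total 675648.
Minimum: 62928.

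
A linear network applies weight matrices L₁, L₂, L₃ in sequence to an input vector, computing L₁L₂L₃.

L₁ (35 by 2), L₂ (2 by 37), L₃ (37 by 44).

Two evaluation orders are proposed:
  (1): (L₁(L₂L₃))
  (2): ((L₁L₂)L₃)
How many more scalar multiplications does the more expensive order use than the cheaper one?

Order (1) = (L₁(L₂L₃)): (L₂L₃): 2×37 by 37×44 → 2×44, cost 2·37·44 = 3256; (L₁(L₂L₃)): 35×2 by 2×44 → 35×44, cost 35·2·44 = 3080; cumulative 6336. Total 6336.
Order (2) = ((L₁L₂)L₃): (L₁L₂): 35×2 by 2×37 → 35×37, cost 35·2·37 = 2590; ((L₁L₂)L₃): 35×37 by 37×44 → 35×44, cost 35·37·44 = 56980; cumulative 59570. Total 59570.
Difference: |6336 − 59570| = 53234.

53234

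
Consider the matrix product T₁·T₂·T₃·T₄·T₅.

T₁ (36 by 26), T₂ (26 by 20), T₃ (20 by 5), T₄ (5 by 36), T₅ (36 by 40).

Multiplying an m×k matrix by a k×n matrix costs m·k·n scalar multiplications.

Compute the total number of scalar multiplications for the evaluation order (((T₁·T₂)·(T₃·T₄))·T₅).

100080

(T₁·T₂): 36×26 by 26×20 → 36×20, cost 36·26·20 = 18720
(T₃·T₄): 20×5 by 5×36 → 20×36, cost 20·5·36 = 3600
((T₁·T₂)·(T₃·T₄)): 36×20 by 20×36 → 36×36, cost 36·20·36 = 25920; cumulative 48240
(((T₁·T₂)·(T₃·T₄))·T₅): 36×36 by 36×40 → 36×40, cost 36·36·40 = 51840; cumulative 100080
Total: 100080 scalar multiplications.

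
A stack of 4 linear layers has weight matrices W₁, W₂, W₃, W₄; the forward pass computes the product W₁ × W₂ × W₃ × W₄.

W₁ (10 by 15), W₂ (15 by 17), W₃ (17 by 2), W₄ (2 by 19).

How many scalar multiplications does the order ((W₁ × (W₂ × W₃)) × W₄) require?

(W₂ × W₃): 15×17 by 17×2 → 15×2, cost 15·17·2 = 510
(W₁ × (W₂ × W₃)): 10×15 by 15×2 → 10×2, cost 10·15·2 = 300; cumulative 810
((W₁ × (W₂ × W₃)) × W₄): 10×2 by 2×19 → 10×19, cost 10·2·19 = 380; cumulative 1190
Total: 1190 scalar multiplications.

1190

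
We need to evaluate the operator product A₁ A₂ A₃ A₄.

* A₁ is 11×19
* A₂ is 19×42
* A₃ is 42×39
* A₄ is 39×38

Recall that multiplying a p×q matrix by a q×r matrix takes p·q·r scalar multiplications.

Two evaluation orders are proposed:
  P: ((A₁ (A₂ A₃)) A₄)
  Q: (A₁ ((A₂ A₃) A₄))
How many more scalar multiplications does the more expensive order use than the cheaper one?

11647

Order P = ((A₁ (A₂ A₃)) A₄): (A₂ A₃): 19×42 by 42×39 → 19×39, cost 19·42·39 = 31122; (A₁ (A₂ A₃)): 11×19 by 19×39 → 11×39, cost 11·19·39 = 8151; cumulative 39273; ((A₁ (A₂ A₃)) A₄): 11×39 by 39×38 → 11×38, cost 11·39·38 = 16302; cumulative 55575. Total 55575.
Order Q = (A₁ ((A₂ A₃) A₄)): (A₂ A₃): 19×42 by 42×39 → 19×39, cost 19·42·39 = 31122; ((A₂ A₃) A₄): 19×39 by 39×38 → 19×38, cost 19·39·38 = 28158; cumulative 59280; (A₁ ((A₂ A₃) A₄)): 11×19 by 19×38 → 11×38, cost 11·19·38 = 7942; cumulative 67222. Total 67222.
Difference: |55575 − 67222| = 11647.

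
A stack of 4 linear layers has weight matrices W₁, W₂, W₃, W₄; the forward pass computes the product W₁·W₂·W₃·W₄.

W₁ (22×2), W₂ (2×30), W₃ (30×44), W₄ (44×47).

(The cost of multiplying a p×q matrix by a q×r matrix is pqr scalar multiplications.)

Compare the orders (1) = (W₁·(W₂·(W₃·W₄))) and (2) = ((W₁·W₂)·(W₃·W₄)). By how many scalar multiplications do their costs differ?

27452

Order (1) = (W₁·(W₂·(W₃·W₄))): (W₃·W₄): 30×44 by 44×47 → 30×47, cost 30·44·47 = 62040; (W₂·(W₃·W₄)): 2×30 by 30×47 → 2×47, cost 2·30·47 = 2820; cumulative 64860; (W₁·(W₂·(W₃·W₄))): 22×2 by 2×47 → 22×47, cost 22·2·47 = 2068; cumulative 66928. Total 66928.
Order (2) = ((W₁·W₂)·(W₃·W₄)): (W₁·W₂): 22×2 by 2×30 → 22×30, cost 22·2·30 = 1320; (W₃·W₄): 30×44 by 44×47 → 30×47, cost 30·44·47 = 62040; ((W₁·W₂)·(W₃·W₄)): 22×30 by 30×47 → 22×47, cost 22·30·47 = 31020; cumulative 94380. Total 94380.
Difference: |66928 − 94380| = 27452.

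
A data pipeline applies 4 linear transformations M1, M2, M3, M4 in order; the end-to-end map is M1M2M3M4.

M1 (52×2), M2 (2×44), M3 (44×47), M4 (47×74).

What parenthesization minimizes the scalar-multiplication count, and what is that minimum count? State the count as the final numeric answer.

Adjacent pairs: M1M2 = 52·2·44 = 4576; M2M3 = 2·44·47 = 4136; M3M4 = 44·47·74 = 153032.
Length 3: M1..M3: k=1: 0+4136+52·2·47=9024; k=2: 4576+0+52·44·47=112112 → min 9024 | M2..M4: k=2: 0+153032+2·44·74=159544; k=3: 4136+0+2·47·74=11092 → min 11092.
Length 4: M1..M4: k=1: 0+11092+52·2·74=18788; k=2: 4576+153032+52·44·74=326920; k=3: 9024+0+52·47·74=189880 → min 18788.
Optimal parenthesization: (M1((M2M3)M4)) with cost 18788.

18788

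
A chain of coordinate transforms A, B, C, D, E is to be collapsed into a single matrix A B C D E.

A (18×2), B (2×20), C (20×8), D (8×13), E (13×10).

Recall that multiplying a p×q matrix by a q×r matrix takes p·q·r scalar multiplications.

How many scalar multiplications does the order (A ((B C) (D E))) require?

1880

(B C): 2×20 by 20×8 → 2×8, cost 2·20·8 = 320
(D E): 8×13 by 13×10 → 8×10, cost 8·13·10 = 1040
((B C) (D E)): 2×8 by 8×10 → 2×10, cost 2·8·10 = 160; cumulative 1520
(A ((B C) (D E))): 18×2 by 2×10 → 18×10, cost 18·2·10 = 360; cumulative 1880
Total: 1880 scalar multiplications.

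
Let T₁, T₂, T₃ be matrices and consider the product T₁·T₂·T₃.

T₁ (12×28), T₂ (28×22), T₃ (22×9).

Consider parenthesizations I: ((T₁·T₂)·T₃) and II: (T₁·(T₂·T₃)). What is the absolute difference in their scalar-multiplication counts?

Order I = ((T₁·T₂)·T₃): (T₁·T₂): 12×28 by 28×22 → 12×22, cost 12·28·22 = 7392; ((T₁·T₂)·T₃): 12×22 by 22×9 → 12×9, cost 12·22·9 = 2376; cumulative 9768. Total 9768.
Order II = (T₁·(T₂·T₃)): (T₂·T₃): 28×22 by 22×9 → 28×9, cost 28·22·9 = 5544; (T₁·(T₂·T₃)): 12×28 by 28×9 → 12×9, cost 12·28·9 = 3024; cumulative 8568. Total 8568.
Difference: |9768 − 8568| = 1200.

1200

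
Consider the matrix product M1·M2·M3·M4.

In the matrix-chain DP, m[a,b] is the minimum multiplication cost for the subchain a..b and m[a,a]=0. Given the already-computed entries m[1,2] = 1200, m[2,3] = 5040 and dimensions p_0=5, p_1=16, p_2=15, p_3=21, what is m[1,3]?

m[1,3] = min over k∈[1,2] of m[1,k]+m[k+1,3]+p_{0}·p_k·p_{3}.
k=1: 0 + 5040 + 5·16·21 = 6720; k=2: 1200 + 0 + 5·15·21 = 2775.
Minimum: 2775 at k=2.

2775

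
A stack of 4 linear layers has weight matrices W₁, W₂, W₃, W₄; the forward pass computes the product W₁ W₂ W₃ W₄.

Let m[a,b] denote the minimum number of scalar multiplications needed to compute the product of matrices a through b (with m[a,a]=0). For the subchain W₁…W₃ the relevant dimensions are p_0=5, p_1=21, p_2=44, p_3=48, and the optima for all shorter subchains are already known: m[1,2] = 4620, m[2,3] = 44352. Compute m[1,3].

m[1,3] = min over k∈[1,2] of m[1,k]+m[k+1,3]+p_{0}·p_k·p_{3}.
k=1: 0 + 44352 + 5·21·48 = 49392; k=2: 4620 + 0 + 5·44·48 = 15180.
Minimum: 15180 at k=2.

15180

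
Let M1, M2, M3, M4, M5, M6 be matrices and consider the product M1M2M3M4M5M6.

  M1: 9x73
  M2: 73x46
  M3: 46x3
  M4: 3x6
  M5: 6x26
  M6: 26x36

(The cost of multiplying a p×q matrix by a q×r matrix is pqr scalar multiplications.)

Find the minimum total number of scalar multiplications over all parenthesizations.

16293

Adjacent pairs: M1M2 = 9·73·46 = 30222; M2M3 = 73·46·3 = 10074; M3M4 = 46·3·6 = 828; M4M5 = 3·6·26 = 468; M5M6 = 6·26·36 = 5616.
Length 3: M1..M3: k=1: 0+10074+9·73·3=12045; k=2: 30222+0+9·46·3=31464 → min 12045 | M2..M4: k=2: 0+828+73·46·6=20976; k=3: 10074+0+73·3·6=11388 → min 11388 | M3..M5: k=3: 0+468+46·3·26=4056; k=4: 828+0+46·6·26=8004 → min 4056 | M4..M6: k=4: 0+5616+3·6·36=6264; k=5: 468+0+3·26·36=3276 → min 3276.
Length 4: M1..M4: k=1: 0+11388+9·73·6=15330; k=2: 30222+828+9·46·6=33534; k=3: 12045+0+9·3·6=12207 → min 12207 | M2..M5: k=2: 0+4056+73·46·26=91364; k=3: 10074+468+73·3·26=16236; k=4: 11388+0+73·6·26=22776 → min 16236 | M3..M6: k=3: 0+3276+46·3·36=8244; k=4: 828+5616+46·6·36=16380; k=5: 4056+0+46·26·36=47112 → min 8244.
Length 5: M1..M5: k=1: 0+16236+9·73·26=33318; k=2: 30222+4056+9·46·26=45042; k=3: 12045+468+9·3·26=13215; k=4: 12207+0+9·6·26=13611 → min 13215 | M2..M6: k=2: 0+8244+73·46·36=129132; k=3: 10074+3276+73·3·36=21234; k=4: 11388+5616+73·6·36=32772; k=5: 16236+0+73·26·36=84564 → min 21234.
Length 6: M1..M6: k=1: 0+21234+9·73·36=44886; k=2: 30222+8244+9·46·36=53370; k=3: 12045+3276+9·3·36=16293; k=4: 12207+5616+9·6·36=19767; k=5: 13215+0+9·26·36=21639 → min 16293.
Optimal order: ((M1(M2M3))((M4M5)M6)) with cost 16293.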